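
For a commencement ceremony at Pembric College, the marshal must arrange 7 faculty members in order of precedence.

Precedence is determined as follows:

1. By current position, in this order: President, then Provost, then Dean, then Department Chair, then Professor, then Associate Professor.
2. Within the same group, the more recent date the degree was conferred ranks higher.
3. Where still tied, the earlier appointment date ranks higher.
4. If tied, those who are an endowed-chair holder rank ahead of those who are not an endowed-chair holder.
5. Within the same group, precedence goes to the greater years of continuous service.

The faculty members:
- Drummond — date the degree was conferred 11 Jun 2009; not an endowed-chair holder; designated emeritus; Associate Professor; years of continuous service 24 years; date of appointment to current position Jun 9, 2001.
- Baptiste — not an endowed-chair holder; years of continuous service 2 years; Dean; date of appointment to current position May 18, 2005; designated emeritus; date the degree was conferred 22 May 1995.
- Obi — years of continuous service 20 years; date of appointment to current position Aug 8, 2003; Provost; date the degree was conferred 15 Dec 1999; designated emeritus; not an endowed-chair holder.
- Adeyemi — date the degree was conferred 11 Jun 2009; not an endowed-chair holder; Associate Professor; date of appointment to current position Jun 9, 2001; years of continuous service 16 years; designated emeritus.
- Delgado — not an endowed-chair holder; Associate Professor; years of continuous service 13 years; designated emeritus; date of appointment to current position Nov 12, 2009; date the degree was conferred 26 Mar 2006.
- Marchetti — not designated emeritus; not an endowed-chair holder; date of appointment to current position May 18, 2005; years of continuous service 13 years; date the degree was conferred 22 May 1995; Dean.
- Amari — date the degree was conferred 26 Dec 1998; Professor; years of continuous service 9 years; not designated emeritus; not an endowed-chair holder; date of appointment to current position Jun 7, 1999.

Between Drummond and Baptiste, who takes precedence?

Baptiste

By current position: Obi (Provost); then Marchetti and Baptiste (Dean); then Amari (Professor); then Drummond, Adeyemi and Delgado (Associate Professor).
Marchetti and Baptiste both have date the degree was conferred 22 May 1995, so the next rule applies.
Marchetti and Baptiste both have date of appointment to current position May 18, 2005, so the next rule applies.
Marchetti and Baptiste are each not an endowed-chair holder, so the next rule applies.
Among Marchetti and Baptiste, by years of continuous service (higher first): Marchetti (13 years) before Baptiste (2 years).
Among Drummond, Adeyemi and Delgado, by date the degree was conferred (later first): Drummond and Adeyemi (11 Jun 2009) before Delgado (26 Mar 2006).
Drummond and Adeyemi both have date of appointment to current position Jun 9, 2001, so the next rule applies.
Drummond and Adeyemi are each not an endowed-chair holder, so the next rule applies.
Among Drummond and Adeyemi, by years of continuous service (higher first): Drummond (24 years) before Adeyemi (16 years).
So Baptiste takes precedence.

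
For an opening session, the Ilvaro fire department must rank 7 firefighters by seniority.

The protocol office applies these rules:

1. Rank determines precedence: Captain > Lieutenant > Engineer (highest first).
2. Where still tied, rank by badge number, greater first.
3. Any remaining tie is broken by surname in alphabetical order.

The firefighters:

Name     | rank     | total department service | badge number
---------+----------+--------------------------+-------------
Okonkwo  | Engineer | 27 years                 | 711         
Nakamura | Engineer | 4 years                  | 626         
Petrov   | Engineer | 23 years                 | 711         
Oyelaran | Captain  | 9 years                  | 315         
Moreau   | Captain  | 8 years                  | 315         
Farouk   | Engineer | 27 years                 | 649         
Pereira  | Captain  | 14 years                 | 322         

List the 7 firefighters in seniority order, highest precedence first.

Pereira, Moreau, Oyelaran, Okonkwo, Petrov, Farouk, Nakamura

By rank: Pereira, Moreau and Oyelaran (Captain); then Okonkwo, Petrov, Farouk and Nakamura (Engineer).
Among Pereira, Moreau and Oyelaran, by badge number (higher first): Pereira (322) before Moreau and Oyelaran (315).
Among Moreau and Oyelaran, alphabetically by surname: Moreau before Oyelaran.
Among Okonkwo, Petrov, Farouk and Nakamura, by badge number (higher first): Okonkwo and Petrov (711) before Farouk (649) before Nakamura (626).
Among Okonkwo and Petrov, alphabetically by surname: Okonkwo before Petrov.
Full order: Pereira, Moreau, Oyelaran, Okonkwo, Petrov, Farouk, Nakamura.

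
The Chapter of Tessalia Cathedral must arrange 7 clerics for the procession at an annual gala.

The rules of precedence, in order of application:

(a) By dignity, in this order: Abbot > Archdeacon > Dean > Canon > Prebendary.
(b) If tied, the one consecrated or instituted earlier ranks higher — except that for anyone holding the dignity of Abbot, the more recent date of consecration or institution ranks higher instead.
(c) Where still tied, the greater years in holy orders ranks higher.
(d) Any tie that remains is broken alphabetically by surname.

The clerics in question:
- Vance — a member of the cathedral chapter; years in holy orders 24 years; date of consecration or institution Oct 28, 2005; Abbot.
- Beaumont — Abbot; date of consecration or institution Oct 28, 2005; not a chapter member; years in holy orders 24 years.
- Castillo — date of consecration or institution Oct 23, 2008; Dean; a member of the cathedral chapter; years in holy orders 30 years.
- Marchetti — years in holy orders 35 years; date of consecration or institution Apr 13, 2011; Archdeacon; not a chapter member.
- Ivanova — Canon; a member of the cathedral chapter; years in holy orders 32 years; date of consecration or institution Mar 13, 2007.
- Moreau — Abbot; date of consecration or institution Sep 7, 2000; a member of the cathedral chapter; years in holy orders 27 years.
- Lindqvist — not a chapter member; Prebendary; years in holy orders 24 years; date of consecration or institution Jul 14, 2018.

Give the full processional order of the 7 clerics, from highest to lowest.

Beaumont, Vance, Moreau, Marchetti, Castillo, Ivanova, Lindqvist

By dignity: Beaumont, Vance and Moreau (Abbot); then Marchetti (Archdeacon); then Castillo (Dean); then Ivanova (Canon); then Lindqvist (Prebendary).
Among Beaumont, Vance and Moreau, by date of consecration or institution (later first) (reversed rule for this group): Beaumont and Vance (Oct 28, 2005) before Moreau (Sep 7, 2000).
Beaumont and Vance both have years in holy orders 24 years, so the next rule applies.
Among Beaumont and Vance, alphabetically by surname: Beaumont before Vance.
Full order: Beaumont, Vance, Moreau, Marchetti, Castillo, Ivanova, Lindqvist.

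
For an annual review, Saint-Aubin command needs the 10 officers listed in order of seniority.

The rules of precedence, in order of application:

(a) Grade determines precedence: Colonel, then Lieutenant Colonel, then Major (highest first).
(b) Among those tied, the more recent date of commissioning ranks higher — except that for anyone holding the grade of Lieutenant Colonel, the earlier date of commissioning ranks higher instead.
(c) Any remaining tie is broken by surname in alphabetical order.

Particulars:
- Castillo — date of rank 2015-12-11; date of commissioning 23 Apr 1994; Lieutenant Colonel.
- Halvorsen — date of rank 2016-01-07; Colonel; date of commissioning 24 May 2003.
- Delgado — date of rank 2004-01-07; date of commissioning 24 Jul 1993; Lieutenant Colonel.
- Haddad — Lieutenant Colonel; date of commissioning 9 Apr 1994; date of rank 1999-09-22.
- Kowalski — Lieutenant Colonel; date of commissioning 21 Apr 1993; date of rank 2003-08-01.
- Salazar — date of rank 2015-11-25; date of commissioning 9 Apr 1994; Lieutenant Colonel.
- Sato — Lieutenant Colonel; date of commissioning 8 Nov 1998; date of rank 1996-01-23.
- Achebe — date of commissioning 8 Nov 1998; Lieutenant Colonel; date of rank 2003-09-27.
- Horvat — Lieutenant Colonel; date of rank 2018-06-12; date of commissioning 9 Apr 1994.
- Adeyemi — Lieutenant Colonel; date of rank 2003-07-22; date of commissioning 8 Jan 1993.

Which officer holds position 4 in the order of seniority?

Delgado

By grade: Halvorsen (Colonel); then Adeyemi, Kowalski, Delgado, Haddad, Horvat, Salazar, Castillo, Achebe and Sato (Lieutenant Colonel).
Among Adeyemi, Kowalski, Delgado, Haddad, Horvat, Salazar, Castillo, Achebe and Sato, by date of commissioning (earlier first) (reversed rule for this group): Adeyemi (8 Jan 1993) before Kowalski (21 Apr 1993) before Delgado (24 Jul 1993) before Haddad, Horvat and Salazar (9 Apr 1994) before Castillo (23 Apr 1994) before Achebe and Sato (8 Nov 1998).
Among Haddad, Horvat and Salazar, alphabetically by surname: Haddad before Horvat before Salazar.
Among Achebe and Sato, alphabetically by surname: Achebe before Sato.
Order: Halvorsen, Adeyemi, Kowalski, Delgado, Haddad, Horvat, Salazar, Castillo, Achebe, Sato.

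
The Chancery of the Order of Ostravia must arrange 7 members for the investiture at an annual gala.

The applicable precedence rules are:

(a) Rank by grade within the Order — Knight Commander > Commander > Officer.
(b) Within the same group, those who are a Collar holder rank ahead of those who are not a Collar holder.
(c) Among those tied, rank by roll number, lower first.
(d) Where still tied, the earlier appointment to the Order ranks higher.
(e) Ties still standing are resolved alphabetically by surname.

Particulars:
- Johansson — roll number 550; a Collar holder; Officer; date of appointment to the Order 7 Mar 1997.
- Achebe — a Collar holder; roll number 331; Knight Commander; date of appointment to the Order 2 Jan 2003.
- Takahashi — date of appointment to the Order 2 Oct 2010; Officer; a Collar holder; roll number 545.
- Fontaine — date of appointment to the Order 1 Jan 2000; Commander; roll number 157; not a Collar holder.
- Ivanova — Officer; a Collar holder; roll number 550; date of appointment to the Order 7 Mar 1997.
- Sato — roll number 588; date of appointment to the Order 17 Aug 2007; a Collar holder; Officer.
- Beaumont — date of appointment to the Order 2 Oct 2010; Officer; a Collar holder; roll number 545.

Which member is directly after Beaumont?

Takahashi

By grade within the Order: Achebe (Knight Commander); then Fontaine (Commander); then Beaumont, Takahashi, Ivanova, Johansson and Sato (Officer).
Beaumont, Takahashi, Ivanova, Johansson and Sato are each a Collar holder, so the next rule applies.
Among Beaumont, Takahashi, Ivanova, Johansson and Sato, by roll number (lower first): Beaumont and Takahashi (545) before Ivanova and Johansson (550) before Sato (588).
Beaumont and Takahashi both have date of appointment to the Order 2 Oct 2010, so the next rule applies.
Among Beaumont and Takahashi, alphabetically by surname: Beaumont before Takahashi.
Ivanova and Johansson both have date of appointment to the Order 7 Mar 1997, so the next rule applies.
Among Ivanova and Johansson, alphabetically by surname: Ivanova before Johansson.
Order: Achebe, Fontaine, Beaumont, Takahashi, Ivanova, Johansson, Sato.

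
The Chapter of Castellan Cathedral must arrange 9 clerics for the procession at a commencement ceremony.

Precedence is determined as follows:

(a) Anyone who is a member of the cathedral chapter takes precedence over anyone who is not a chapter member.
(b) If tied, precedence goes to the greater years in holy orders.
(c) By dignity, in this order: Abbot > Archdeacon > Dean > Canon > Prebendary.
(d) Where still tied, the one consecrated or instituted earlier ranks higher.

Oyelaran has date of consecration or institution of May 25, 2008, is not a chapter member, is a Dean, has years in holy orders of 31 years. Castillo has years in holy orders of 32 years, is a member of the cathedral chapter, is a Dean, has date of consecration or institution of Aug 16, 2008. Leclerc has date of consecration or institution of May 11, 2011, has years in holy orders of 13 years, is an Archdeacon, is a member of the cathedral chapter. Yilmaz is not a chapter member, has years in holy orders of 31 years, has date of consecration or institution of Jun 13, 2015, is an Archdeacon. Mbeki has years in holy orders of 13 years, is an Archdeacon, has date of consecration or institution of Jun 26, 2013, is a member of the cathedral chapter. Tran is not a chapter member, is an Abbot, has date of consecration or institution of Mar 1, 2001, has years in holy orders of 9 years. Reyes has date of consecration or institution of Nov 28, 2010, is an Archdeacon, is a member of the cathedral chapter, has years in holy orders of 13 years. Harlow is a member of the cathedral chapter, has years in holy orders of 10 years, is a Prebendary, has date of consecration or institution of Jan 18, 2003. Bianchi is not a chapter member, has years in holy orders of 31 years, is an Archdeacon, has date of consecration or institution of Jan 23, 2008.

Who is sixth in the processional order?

By the first rule: Castillo, Reyes, Leclerc, Mbeki and Harlow (each a member of the cathedral chapter); then Bianchi, Yilmaz, Oyelaran and Tran (each not a chapter member).
Among Castillo, Reyes, Leclerc, Mbeki and Harlow, by years in holy orders (higher first): Castillo (32 years) before Reyes, Leclerc and Mbeki (13 years) before Harlow (10 years).
Reyes, Leclerc and Mbeki are each Archdeacon, so the next rule applies.
Among Reyes, Leclerc and Mbeki, by date of consecration or institution (earlier first): Reyes (Nov 28, 2010) before Leclerc (May 11, 2011) before Mbeki (Jun 26, 2013).
Among Bianchi, Yilmaz, Oyelaran and Tran, by years in holy orders (higher first): Bianchi, Yilmaz and Oyelaran (31 years) before Tran (9 years).
Among Bianchi, Yilmaz and Oyelaran, by dignity: Bianchi and Yilmaz (Archdeacon) before Oyelaran (Dean).
Among Bianchi and Yilmaz, by date of consecration or institution (earlier first): Bianchi (Jan 23, 2008) before Yilmaz (Jun 13, 2015).
Order: Castillo, Reyes, Leclerc, Mbeki, Harlow, Bianchi, Yilmaz, Oyelaran, Tran.

Bianchi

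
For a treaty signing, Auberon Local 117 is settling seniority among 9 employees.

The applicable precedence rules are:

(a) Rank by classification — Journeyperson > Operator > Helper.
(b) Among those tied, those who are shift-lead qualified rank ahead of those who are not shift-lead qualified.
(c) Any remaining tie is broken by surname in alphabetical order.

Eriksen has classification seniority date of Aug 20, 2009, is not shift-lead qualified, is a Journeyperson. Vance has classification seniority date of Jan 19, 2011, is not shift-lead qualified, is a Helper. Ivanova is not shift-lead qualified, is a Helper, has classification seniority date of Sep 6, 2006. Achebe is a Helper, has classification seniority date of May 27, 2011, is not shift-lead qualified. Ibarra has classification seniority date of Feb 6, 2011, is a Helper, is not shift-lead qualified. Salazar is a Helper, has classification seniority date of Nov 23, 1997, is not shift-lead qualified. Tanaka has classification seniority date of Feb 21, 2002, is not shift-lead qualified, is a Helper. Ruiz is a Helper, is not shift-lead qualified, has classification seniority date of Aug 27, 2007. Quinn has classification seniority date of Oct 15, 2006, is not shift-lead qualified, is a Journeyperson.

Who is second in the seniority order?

Quinn

By classification: Eriksen and Quinn (Journeyperson); then Achebe, Ibarra, Ivanova, Ruiz, Salazar, Tanaka and Vance (Helper).
Eriksen and Quinn are each not shift-lead qualified, so the next rule applies.
Among Eriksen and Quinn, alphabetically by surname: Eriksen before Quinn.
Achebe, Ibarra, Ivanova, Ruiz, Salazar, Tanaka and Vance are each not shift-lead qualified, so the next rule applies.
Among Achebe, Ibarra, Ivanova, Ruiz, Salazar, Tanaka and Vance, alphabetically by surname: Achebe before Ibarra before Ivanova before Ruiz before Salazar before Tanaka before Vance.
Order: Eriksen, Quinn, Achebe, Ibarra, Ivanova, Ruiz, Salazar, Tanaka, Vance.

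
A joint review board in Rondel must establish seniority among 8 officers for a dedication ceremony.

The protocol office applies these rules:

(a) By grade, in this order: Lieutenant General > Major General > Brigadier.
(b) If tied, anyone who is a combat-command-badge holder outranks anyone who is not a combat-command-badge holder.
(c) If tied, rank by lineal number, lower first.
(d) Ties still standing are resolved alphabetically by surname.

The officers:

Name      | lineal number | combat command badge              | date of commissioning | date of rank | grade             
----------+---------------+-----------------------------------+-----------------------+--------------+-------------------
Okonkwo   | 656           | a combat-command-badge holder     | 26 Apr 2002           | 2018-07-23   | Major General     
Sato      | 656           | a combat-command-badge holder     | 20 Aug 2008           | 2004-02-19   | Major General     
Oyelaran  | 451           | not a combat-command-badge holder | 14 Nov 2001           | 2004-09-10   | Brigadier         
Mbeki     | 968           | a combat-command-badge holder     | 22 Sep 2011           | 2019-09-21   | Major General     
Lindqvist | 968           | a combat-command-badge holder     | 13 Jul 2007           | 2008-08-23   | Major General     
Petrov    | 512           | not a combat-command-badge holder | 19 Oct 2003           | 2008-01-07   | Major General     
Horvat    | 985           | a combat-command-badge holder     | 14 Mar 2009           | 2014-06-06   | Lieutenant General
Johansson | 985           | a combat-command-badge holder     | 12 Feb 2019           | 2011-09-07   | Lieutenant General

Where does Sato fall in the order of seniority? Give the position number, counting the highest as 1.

4

By grade: Horvat and Johansson (Lieutenant General); then Okonkwo, Sato, Lindqvist, Mbeki and Petrov (Major General); then Oyelaran (Brigadier).
Horvat and Johansson are each a combat-command-badge holder, so the next rule applies.
Horvat and Johansson both have lineal number 985, so the next rule applies.
Among Horvat and Johansson, alphabetically by surname: Horvat before Johansson.
Among Okonkwo, Sato, Lindqvist, Mbeki and Petrov, a combat-command-badge holder before not a combat-command-badge holder: Okonkwo, Sato, Lindqvist and Mbeki (a combat-command-badge holder) before Petrov (not a combat-command-badge holder).
Among Okonkwo, Sato, Lindqvist and Mbeki, by lineal number (lower first): Okonkwo and Sato (656) before Lindqvist and Mbeki (968).
Among Okonkwo and Sato, alphabetically by surname: Okonkwo before Sato.
Among Lindqvist and Mbeki, alphabetically by surname: Lindqvist before Mbeki.
Order: Horvat, Johansson, Okonkwo, Sato, Lindqvist, Mbeki, Petrov, Oyelaran. So position 4.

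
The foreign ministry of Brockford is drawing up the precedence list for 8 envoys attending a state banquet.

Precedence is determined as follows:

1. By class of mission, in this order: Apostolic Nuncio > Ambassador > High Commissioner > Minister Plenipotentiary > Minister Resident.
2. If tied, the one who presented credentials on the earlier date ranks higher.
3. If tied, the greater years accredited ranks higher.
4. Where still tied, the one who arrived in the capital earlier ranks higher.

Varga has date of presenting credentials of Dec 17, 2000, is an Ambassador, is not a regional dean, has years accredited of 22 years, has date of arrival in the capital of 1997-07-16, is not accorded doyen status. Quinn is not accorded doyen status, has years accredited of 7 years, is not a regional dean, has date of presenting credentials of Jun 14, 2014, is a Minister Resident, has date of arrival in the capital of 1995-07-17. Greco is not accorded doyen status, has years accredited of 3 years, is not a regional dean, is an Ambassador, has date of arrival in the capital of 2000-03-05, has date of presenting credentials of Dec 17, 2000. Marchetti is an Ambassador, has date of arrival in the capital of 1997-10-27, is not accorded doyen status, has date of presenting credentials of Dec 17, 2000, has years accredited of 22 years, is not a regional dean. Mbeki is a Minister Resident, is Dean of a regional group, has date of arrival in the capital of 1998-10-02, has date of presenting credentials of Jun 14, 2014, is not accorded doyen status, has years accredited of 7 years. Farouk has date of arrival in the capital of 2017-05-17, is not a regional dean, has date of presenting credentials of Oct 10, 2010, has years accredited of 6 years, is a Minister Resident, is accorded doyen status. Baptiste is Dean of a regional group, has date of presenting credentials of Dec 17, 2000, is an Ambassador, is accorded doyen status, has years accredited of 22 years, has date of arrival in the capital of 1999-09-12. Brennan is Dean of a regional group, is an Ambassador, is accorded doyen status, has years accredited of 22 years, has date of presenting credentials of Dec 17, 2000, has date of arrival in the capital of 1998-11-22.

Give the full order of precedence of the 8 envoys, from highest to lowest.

Varga, Marchetti, Brennan, Baptiste, Greco, Farouk, Quinn, Mbeki

By class of mission: Varga, Marchetti, Brennan, Baptiste and Greco (Ambassador); then Farouk, Quinn and Mbeki (Minister Resident).
Varga, Marchetti, Brennan, Baptiste and Greco all have date of presenting credentials Dec 17, 2000, so the next rule applies.
Among Varga, Marchetti, Brennan, Baptiste and Greco, by years accredited (higher first): Varga, Marchetti, Brennan and Baptiste (22 years) before Greco (3 years).
Among Varga, Marchetti, Brennan and Baptiste, by date of arrival in the capital (earlier first): Varga (1997-07-16) before Marchetti (1997-10-27) before Brennan (1998-11-22) before Baptiste (1999-09-12).
Among Farouk, Quinn and Mbeki, by date of presenting credentials (earlier first): Farouk (Oct 10, 2010) before Quinn and Mbeki (Jun 14, 2014).
Quinn and Mbeki both have years accredited 7 years, so the next rule applies.
Among Quinn and Mbeki, by date of arrival in the capital (earlier first): Quinn (1995-07-17) before Mbeki (1998-10-02).
Full order: Varga, Marchetti, Brennan, Baptiste, Greco, Farouk, Quinn, Mbeki.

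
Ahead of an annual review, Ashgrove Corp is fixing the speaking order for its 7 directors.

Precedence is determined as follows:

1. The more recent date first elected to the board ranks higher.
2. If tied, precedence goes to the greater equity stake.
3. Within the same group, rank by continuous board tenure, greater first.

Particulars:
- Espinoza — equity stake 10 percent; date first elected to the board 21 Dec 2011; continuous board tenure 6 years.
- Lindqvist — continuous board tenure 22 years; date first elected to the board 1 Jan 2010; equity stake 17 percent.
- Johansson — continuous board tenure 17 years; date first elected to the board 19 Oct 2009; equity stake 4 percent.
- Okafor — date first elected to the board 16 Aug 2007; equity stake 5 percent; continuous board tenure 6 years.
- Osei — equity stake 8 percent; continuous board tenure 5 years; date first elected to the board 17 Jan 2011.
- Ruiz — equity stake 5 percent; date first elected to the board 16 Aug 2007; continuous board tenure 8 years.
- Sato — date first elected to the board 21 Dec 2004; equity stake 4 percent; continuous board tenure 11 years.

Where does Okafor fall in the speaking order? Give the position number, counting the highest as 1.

By date first elected to the board (later first): Espinoza (21 Dec 2011); then Osei (17 Jan 2011); then Lindqvist (1 Jan 2010); then Johansson (19 Oct 2009); then Ruiz and Okafor (both 16 Aug 2007); then Sato (21 Dec 2004).
Ruiz and Okafor both have equity stake 5 percent, so the next rule applies.
Among Ruiz and Okafor, by continuous board tenure (higher first): Ruiz (8 years) before Okafor (6 years).
Order: Espinoza, Osei, Lindqvist, Johansson, Ruiz, Okafor, Sato. So position 6.

6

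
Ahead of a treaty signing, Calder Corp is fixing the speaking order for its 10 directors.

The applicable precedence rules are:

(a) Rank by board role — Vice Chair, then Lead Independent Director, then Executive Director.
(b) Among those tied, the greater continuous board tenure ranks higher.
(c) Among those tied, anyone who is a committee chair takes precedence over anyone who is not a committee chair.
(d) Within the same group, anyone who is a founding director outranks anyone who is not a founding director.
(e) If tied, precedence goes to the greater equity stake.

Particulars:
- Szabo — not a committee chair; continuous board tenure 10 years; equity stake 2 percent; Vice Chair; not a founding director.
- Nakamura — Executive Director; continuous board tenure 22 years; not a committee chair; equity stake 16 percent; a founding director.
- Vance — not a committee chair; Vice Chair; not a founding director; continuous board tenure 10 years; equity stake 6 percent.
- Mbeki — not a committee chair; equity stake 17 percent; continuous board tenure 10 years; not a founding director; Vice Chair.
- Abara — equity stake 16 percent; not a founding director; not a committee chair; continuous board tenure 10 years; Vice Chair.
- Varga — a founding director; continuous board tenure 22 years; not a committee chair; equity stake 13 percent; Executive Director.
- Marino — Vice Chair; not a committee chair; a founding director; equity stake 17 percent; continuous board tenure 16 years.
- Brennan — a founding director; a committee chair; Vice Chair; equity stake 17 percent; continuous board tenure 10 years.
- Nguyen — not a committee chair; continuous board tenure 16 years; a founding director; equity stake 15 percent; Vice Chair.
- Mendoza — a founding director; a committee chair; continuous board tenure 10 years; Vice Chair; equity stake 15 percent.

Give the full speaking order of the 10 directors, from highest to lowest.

Marino, Nguyen, Brennan, Mendoza, Mbeki, Abara, Vance, Szabo, Nakamura, Varga

By board role: Marino, Nguyen, Brennan, Mendoza, Mbeki, Abara, Vance and Szabo (Vice Chair); then Nakamura and Varga (Executive Director).
Among Marino, Nguyen, Brennan, Mendoza, Mbeki, Abara, Vance and Szabo, by continuous board tenure (higher first): Marino and Nguyen (16 years) before Brennan, Mendoza, Mbeki, Abara, Vance and Szabo (10 years).
Marino and Nguyen are each not a committee chair, so the next rule applies.
Marino and Nguyen are each a founding director, so the next rule applies.
Among Marino and Nguyen, by equity stake (higher first): Marino (17 percent) before Nguyen (15 percent).
Among Brennan, Mendoza, Mbeki, Abara, Vance and Szabo, a committee chair before not a committee chair: Brennan and Mendoza (a committee chair) before Mbeki, Abara, Vance and Szabo (not a committee chair).
Brennan and Mendoza are each a founding director, so the next rule applies.
Among Brennan and Mendoza, by equity stake (higher first): Brennan (17 percent) before Mendoza (15 percent).
Mbeki, Abara, Vance and Szabo are each not a founding director, so the next rule applies.
Among Mbeki, Abara, Vance and Szabo, by equity stake (higher first): Mbeki (17 percent) before Abara (16 percent) before Vance (6 percent) before Szabo (2 percent).
Nakamura and Varga both have continuous board tenure 22 years, so the next rule applies.
Nakamura and Varga are each not a committee chair, so the next rule applies.
Nakamura and Varga are each a founding director, so the next rule applies.
Among Nakamura and Varga, by equity stake (higher first): Nakamura (16 percent) before Varga (13 percent).
Full order: Marino, Nguyen, Brennan, Mendoza, Mbeki, Abara, Vance, Szabo, Nakamura, Varga.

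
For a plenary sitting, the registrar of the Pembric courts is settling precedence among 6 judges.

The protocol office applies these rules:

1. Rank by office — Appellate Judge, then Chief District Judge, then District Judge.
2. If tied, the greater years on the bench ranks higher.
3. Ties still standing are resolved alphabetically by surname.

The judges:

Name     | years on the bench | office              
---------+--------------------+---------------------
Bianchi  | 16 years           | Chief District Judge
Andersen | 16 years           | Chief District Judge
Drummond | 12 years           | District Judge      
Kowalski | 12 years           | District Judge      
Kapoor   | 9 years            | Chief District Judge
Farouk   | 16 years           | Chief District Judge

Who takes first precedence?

By office: Andersen, Bianchi, Farouk and Kapoor (Chief District Judge); then Drummond and Kowalski (District Judge).
Among Andersen, Bianchi, Farouk and Kapoor, by years on the bench (higher first): Andersen, Bianchi and Farouk (16 years) before Kapoor (9 years).
Among Andersen, Bianchi and Farouk, alphabetically by surname: Andersen before Bianchi before Farouk.
Drummond and Kowalski both have years on the bench 12 years, so the next rule applies.
Among Drummond and Kowalski, alphabetically by surname: Drummond before Kowalski.
Order: Andersen, Bianchi, Farouk, Kapoor, Drummond, Kowalski.

Andersen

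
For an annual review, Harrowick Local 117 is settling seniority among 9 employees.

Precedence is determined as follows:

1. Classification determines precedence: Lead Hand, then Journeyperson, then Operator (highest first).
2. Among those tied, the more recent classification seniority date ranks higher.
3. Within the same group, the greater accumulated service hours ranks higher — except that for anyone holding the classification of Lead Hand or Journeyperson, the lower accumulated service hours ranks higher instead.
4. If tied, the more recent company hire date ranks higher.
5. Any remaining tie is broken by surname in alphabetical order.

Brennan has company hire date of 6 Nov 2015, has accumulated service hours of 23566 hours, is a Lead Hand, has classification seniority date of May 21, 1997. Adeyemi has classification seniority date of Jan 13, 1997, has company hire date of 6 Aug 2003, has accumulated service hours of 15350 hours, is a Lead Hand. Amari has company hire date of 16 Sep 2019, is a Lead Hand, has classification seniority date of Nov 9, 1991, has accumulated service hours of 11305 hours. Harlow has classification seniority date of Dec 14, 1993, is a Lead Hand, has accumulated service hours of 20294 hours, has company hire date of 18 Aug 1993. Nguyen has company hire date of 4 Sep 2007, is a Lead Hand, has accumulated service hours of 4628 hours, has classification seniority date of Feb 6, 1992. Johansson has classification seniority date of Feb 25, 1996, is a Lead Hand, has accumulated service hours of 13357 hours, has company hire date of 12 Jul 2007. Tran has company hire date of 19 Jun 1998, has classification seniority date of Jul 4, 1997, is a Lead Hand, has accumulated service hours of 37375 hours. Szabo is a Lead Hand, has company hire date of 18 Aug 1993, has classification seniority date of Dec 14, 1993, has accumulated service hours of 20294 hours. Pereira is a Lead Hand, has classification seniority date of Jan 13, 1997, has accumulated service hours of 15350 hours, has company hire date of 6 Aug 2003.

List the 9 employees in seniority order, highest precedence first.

Tran, Brennan, Adeyemi, Pereira, Johansson, Harlow, Szabo, Nguyen, Amari

By classification: Tran, Brennan, Adeyemi, Pereira, Johansson, Harlow, Szabo, Nguyen and Amari (Lead Hand).
Among Tran, Brennan, Adeyemi, Pereira, Johansson, Harlow, Szabo, Nguyen and Amari, by classification seniority date (later first): Tran (Jul 4, 1997) before Brennan (May 21, 1997) before Adeyemi and Pereira (Jan 13, 1997) before Johansson (Feb 25, 1996) before Harlow and Szabo (Dec 14, 1993) before Nguyen (Feb 6, 1992) before Amari (Nov 9, 1991).
Adeyemi and Pereira both have accumulated service hours 15350 hours, so the next rule applies.
Adeyemi and Pereira both have company hire date 6 Aug 2003, so the next rule applies.
Among Adeyemi and Pereira, alphabetically by surname: Adeyemi before Pereira.
Harlow and Szabo both have accumulated service hours 20294 hours, so the next rule applies.
Harlow and Szabo both have company hire date 18 Aug 1993, so the next rule applies.
Among Harlow and Szabo, alphabetically by surname: Harlow before Szabo.
Full order: Tran, Brennan, Adeyemi, Pereira, Johansson, Harlow, Szabo, Nguyen, Amari.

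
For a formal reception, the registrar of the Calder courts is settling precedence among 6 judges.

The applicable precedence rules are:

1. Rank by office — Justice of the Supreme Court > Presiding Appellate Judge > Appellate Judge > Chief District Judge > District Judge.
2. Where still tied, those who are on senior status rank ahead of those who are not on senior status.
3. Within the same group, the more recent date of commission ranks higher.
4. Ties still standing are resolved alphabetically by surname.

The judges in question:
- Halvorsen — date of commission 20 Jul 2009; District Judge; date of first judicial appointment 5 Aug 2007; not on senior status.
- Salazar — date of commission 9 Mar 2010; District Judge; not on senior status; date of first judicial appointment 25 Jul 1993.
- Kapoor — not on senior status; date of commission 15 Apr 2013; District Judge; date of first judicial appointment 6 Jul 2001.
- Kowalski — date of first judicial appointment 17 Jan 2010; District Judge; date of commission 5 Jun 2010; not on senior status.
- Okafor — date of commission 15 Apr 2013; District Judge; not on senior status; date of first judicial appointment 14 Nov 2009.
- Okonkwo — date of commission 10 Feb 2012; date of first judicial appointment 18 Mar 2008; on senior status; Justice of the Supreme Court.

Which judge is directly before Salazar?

Kowalski

By office: Okonkwo (Justice of the Supreme Court); then Kapoor, Okafor, Kowalski, Salazar and Halvorsen (District Judge).
Kapoor, Okafor, Kowalski, Salazar and Halvorsen are each not on senior status, so the next rule applies.
Among Kapoor, Okafor, Kowalski, Salazar and Halvorsen, by date of commission (later first): Kapoor and Okafor (15 Apr 2013) before Kowalski (5 Jun 2010) before Salazar (9 Mar 2010) before Halvorsen (20 Jul 2009).
Among Kapoor and Okafor, alphabetically by surname: Kapoor before Okafor.
Order: Okonkwo, Kapoor, Okafor, Kowalski, Salazar, Halvorsen.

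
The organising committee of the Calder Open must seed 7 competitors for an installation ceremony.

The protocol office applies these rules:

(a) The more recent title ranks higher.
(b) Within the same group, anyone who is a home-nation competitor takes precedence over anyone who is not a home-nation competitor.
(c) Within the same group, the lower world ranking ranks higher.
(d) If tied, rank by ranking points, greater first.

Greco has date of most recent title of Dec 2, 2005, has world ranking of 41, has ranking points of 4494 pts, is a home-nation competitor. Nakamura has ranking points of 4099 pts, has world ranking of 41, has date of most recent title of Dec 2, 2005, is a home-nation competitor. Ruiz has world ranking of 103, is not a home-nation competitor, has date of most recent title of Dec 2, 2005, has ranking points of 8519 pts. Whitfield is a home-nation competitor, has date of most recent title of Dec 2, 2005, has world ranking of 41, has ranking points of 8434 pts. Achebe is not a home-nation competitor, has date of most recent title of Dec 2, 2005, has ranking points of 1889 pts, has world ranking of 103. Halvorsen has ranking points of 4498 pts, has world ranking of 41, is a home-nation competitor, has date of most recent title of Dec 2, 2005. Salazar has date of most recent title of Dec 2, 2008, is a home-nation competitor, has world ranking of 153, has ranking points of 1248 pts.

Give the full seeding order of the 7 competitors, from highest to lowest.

Salazar, Whitfield, Halvorsen, Greco, Nakamura, Ruiz, Achebe

By date of most recent title (later first): Salazar (Dec 2, 2008); then Whitfield, Halvorsen, Greco, Nakamura, Ruiz and Achebe (each Dec 2, 2005).
Among Whitfield, Halvorsen, Greco, Nakamura, Ruiz and Achebe, a home-nation competitor before not a home-nation competitor: Whitfield, Halvorsen, Greco and Nakamura (a home-nation competitor) before Ruiz and Achebe (not a home-nation competitor).
Whitfield, Halvorsen, Greco and Nakamura all have world ranking 41, so the next rule applies.
Among Whitfield, Halvorsen, Greco and Nakamura, by ranking points (higher first): Whitfield (8434 pts) before Halvorsen (4498 pts) before Greco (4494 pts) before Nakamura (4099 pts).
Ruiz and Achebe both have world ranking 103, so the next rule applies.
Among Ruiz and Achebe, by ranking points (higher first): Ruiz (8519 pts) before Achebe (1889 pts).
Full order: Salazar, Whitfield, Halvorsen, Greco, Nakamura, Ruiz, Achebe.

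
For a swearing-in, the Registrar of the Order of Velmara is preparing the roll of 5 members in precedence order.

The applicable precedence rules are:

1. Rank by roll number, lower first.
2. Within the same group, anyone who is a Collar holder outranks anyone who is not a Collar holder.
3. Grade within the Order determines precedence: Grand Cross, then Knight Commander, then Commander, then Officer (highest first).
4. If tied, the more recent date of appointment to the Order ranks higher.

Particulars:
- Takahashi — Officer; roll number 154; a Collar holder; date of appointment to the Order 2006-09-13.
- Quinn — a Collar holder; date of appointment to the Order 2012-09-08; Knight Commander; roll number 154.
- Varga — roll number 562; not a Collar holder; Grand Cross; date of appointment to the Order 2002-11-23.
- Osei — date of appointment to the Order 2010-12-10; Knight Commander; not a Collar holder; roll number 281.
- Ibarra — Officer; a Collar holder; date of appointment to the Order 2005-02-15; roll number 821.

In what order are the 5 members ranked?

By roll number (lower first): Quinn and Takahashi (both 154); then Osei (281); then Varga (562); then Ibarra (821).
Quinn and Takahashi are each a Collar holder, so the next rule applies.
Among Quinn and Takahashi, by grade within the Order: Quinn (Knight Commander) before Takahashi (Officer).
Full order: Quinn, Takahashi, Osei, Varga, Ibarra.

Quinn, Takahashi, Osei, Varga, Ibarra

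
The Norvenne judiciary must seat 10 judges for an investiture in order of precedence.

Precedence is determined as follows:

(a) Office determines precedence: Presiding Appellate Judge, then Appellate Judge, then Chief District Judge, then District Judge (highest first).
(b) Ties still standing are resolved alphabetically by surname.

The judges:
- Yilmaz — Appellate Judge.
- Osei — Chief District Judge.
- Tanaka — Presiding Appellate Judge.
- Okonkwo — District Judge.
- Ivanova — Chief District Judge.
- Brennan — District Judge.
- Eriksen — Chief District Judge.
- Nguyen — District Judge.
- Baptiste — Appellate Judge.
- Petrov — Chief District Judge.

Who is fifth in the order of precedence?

By office: Tanaka (Presiding Appellate Judge); then Baptiste and Yilmaz (Appellate Judge); then Eriksen, Ivanova, Osei and Petrov (Chief District Judge); then Brennan, Nguyen and Okonkwo (District Judge).
Among Baptiste and Yilmaz, alphabetically by surname: Baptiste before Yilmaz.
Among Eriksen, Ivanova, Osei and Petrov, alphabetically by surname: Eriksen before Ivanova before Osei before Petrov.
Among Brennan, Nguyen and Okonkwo, alphabetically by surname: Brennan before Nguyen before Okonkwo.
Order: Tanaka, Baptiste, Yilmaz, Eriksen, Ivanova, Osei, Petrov, Brennan, Nguyen, Okonkwo.

Ivanova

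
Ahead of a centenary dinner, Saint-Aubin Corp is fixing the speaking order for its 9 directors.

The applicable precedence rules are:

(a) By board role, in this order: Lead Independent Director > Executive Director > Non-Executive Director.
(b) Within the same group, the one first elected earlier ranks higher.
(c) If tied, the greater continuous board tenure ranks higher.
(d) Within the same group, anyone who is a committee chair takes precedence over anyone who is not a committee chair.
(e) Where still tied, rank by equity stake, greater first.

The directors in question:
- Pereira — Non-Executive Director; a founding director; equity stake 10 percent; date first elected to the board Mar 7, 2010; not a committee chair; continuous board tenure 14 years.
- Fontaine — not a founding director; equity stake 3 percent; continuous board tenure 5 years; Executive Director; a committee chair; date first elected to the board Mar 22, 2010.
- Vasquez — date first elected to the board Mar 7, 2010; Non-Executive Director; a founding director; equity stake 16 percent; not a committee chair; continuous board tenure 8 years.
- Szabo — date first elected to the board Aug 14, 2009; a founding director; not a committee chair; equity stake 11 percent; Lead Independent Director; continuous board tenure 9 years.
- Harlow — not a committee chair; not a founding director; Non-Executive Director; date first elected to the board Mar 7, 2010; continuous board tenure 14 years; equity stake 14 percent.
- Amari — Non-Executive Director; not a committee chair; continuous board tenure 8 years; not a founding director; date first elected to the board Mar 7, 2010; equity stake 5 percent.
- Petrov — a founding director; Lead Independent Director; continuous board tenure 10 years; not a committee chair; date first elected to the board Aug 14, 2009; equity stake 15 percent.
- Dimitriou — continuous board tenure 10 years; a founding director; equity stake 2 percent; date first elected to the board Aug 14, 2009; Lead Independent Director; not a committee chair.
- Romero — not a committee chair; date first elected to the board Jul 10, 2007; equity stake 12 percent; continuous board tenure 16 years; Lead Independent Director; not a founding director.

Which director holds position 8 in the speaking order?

By board role: Romero, Petrov, Dimitriou and Szabo (Lead Independent Director); then Fontaine (Executive Director); then Harlow, Pereira, Vasquez and Amari (Non-Executive Director).
Among Romero, Petrov, Dimitriou and Szabo, by date first elected to the board (earlier first): Romero (Jul 10, 2007) before Petrov, Dimitriou and Szabo (Aug 14, 2009).
Among Petrov, Dimitriou and Szabo, by continuous board tenure (higher first): Petrov and Dimitriou (10 years) before Szabo (9 years).
Petrov and Dimitriou are each not a committee chair, so the next rule applies.
Among Petrov and Dimitriou, by equity stake (higher first): Petrov (15 percent) before Dimitriou (2 percent).
Harlow, Pereira, Vasquez and Amari all have date first elected to the board Mar 7, 2010, so the next rule applies.
Among Harlow, Pereira, Vasquez and Amari, by continuous board tenure (higher first): Harlow and Pereira (14 years) before Vasquez and Amari (8 years).
Harlow and Pereira are each not a committee chair, so the next rule applies.
Among Harlow and Pereira, by equity stake (higher first): Harlow (14 percent) before Pereira (10 percent).
Vasquez and Amari are each not a committee chair, so the next rule applies.
Among Vasquez and Amari, by equity stake (higher first): Vasquez (16 percent) before Amari (5 percent).
Order: Romero, Petrov, Dimitriou, Szabo, Fontaine, Harlow, Pereira, Vasquez, Amari.

Vasquez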